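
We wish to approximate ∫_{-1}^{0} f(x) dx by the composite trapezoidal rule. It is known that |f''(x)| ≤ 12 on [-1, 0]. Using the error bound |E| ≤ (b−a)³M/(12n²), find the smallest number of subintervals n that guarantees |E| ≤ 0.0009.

34

Need 12/(12n²) ≤ 0.0009.
n² ≥ 12/(12·0.0009) = 1111.11 ⇒ n ≥ 33.3333, so the smallest n is 34.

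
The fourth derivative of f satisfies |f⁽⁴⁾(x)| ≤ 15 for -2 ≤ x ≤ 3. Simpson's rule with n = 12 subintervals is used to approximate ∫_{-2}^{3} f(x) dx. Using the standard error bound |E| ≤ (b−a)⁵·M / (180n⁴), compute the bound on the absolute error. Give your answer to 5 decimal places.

|E| ≤ (5)⁵·15 / (180·12⁴) = 46875/3732480 = 0.01256.

0.01256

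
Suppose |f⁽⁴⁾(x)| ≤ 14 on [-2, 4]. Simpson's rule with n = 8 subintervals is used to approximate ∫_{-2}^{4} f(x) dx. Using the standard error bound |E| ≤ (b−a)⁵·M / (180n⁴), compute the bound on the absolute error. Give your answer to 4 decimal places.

|E| ≤ (6)⁵·14 / (180·8⁴) = 108864/737280 = 0.1477.

0.1477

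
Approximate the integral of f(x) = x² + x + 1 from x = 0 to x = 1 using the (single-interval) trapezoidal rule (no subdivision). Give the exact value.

2

T = (b−a)/2 · [f(0) + f(1)] = 0.5·[1 + 3] = 2.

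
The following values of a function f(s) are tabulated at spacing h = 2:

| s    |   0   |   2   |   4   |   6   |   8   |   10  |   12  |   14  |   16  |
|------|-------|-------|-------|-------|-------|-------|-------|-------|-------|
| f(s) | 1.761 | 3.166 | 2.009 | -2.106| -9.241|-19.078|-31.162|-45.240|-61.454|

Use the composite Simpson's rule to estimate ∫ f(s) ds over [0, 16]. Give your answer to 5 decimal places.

h = 2, n = 8.
(h/3)·[y₀ + 4y₁ + 2y₂ + 4y₃ + 2y₄ + 4y₅ + 2y₆ + 4y₇ + y₈] = 0.666667·(-389.513) = -259.67533.

-259.67533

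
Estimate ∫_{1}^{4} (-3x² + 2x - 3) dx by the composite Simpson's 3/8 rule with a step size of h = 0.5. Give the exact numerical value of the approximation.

-57

h = (4 − 1)/6 = 0.5.
Nodes x₀,…,x₆ = 1, 1.5, 2, 2.5, 3, 3.5, 4.
f(x) = -3x² + 2x - 3: f₀=-4, f₁=-6.75, f₂=-11, f₃=-16.75, f₄=-24, f₅=-32.75, f₆=-43.
(3h/8)·[f₀ + 3f₁ + 3f₂ + 2f₃ + 3f₄ + 3f₅ + f₆] = 0.1875·(-304) = -57.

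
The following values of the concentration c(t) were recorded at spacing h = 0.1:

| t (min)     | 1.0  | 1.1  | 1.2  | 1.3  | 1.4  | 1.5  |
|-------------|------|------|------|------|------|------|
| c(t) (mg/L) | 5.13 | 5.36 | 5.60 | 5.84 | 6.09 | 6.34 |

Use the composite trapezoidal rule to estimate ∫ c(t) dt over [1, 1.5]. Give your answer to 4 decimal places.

2.8625

h = 0.1, n = 5.
(h/2)·[y₀ + 2y₁ + 2y₂ + 2y₃ + 2y₄ + y₅] = 0.05·(57.25) = 2.8625.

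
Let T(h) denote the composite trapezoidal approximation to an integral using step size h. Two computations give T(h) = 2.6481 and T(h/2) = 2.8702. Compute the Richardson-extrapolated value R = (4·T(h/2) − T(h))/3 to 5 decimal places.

2.94423

R = (4·T(h/2) − T(h)) / 3 = (4·2.8702 − 2.6481)/3 = (8.8327)/3 = 2.94423.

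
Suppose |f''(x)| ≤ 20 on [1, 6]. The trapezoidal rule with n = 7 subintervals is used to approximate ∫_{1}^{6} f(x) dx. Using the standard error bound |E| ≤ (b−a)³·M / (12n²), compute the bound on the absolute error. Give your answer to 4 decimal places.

4.2517

|E| ≤ (5)³·20 / (12·7²) = 2500/588 = 4.2517.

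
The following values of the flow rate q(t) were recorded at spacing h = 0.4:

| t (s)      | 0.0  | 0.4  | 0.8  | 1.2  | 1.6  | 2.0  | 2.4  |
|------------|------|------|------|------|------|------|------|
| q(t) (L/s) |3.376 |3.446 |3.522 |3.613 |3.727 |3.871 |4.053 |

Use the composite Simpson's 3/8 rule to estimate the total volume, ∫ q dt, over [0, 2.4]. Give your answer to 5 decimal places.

8.75295

h = 0.4, n = 6.
(3h/8)·[y₀ + 3y₁ + 3y₂ + 2y₃ + 3y₄ + 3y₅ + y₆] = 0.15·(58.353) = 8.75295.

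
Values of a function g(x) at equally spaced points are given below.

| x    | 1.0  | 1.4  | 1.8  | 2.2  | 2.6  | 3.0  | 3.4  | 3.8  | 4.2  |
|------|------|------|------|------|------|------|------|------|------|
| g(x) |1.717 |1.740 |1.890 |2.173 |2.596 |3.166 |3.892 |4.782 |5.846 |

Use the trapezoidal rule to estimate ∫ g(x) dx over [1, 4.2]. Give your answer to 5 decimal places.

h = 0.4, n = 8.
(h/2)·[y₀ + 2y₁ + 2y₂ + 2y₃ + 2y₄ + 2y₅ + 2y₆ + 2y₇ + y₈] = 0.2·(48.041) = 9.60820.

9.60820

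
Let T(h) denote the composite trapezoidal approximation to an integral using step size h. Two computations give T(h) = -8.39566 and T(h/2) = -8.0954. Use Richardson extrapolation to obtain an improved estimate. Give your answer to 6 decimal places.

-7.995313

R = (4·T(h/2) − T(h)) / 3 = (4·(-8.0954) − (-8.39566))/3 = (-23.98594)/3 = -7.995313.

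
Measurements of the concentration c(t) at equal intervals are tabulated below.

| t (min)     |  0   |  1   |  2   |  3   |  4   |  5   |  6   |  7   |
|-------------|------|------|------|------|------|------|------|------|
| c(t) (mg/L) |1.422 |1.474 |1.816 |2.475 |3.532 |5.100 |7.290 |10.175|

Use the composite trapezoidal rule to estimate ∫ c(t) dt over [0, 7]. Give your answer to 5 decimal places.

27.48550

h = 1, n = 7.
(h/2)·[y₀ + 2y₁ + 2y₂ + 2y₃ + 2y₄ + 2y₅ + 2y₆ + y₇] = 0.5·(54.971) = 27.48550.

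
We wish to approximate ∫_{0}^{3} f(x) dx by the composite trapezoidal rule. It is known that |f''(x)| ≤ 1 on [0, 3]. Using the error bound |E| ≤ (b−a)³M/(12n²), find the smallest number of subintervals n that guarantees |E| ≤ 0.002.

Need 27/(12n²) ≤ 0.002.
n² ≥ 27/(12·0.002) = 1125 ⇒ n ≥ 33.5410, so the smallest n is 34.

34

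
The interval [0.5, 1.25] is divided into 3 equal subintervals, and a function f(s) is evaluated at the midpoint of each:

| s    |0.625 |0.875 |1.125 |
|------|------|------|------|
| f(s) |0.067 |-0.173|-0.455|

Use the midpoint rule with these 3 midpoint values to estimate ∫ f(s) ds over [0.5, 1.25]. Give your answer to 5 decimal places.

h = 0.25, n = 3.
h·[y(m₁) + y(m₂) + y(m₃)] = 0.25·(-0.561) = -0.14025.

-0.14025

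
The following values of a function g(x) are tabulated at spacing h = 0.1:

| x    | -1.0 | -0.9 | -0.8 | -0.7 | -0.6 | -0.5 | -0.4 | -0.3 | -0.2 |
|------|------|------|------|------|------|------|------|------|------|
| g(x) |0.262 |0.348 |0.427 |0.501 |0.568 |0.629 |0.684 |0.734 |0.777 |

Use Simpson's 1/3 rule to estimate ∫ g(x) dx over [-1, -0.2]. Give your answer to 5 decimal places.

0.44150

h = 0.1, n = 8.
(h/3)·[y₀ + 4y₁ + 2y₂ + 4y₃ + 2y₄ + 4y₅ + 2y₆ + 4y₇ + y₈] = 0.033333·(13.245) = 0.44150.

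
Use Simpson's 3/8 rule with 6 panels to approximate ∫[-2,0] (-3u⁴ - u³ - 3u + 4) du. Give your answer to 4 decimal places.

h = (0 − (-2))/6 = 0.333333.
Nodes u₀,…,u₆ = -2, -1.666667, -1.333333, -1, -0.666667, -0.333333, 0.
f(u) = -3u⁴ - u³ - 3u + 4: f₀=-30, f₁=-9.518519, f₂=0.888889, f₃=5, f₄=5.703704, f₅=5, f₆=4.
(3h/8)·[f₀ + 3f₁ + 3f₂ + 2f₃ + 3f₄ + 3f₅ + f₆] = 0.125·(-9.777778) = -1.2222.

-1.2222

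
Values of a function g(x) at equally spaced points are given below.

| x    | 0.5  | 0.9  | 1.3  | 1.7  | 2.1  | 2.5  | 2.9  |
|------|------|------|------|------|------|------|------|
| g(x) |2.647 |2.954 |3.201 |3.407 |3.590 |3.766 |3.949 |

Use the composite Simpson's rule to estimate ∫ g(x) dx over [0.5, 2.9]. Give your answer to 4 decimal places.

h = 0.4, n = 6.
(h/3)·[y₀ + 4y₁ + 2y₂ + 4y₃ + 2y₄ + 4y₅ + y₆] = 0.133333·(60.686) = 8.0915.

8.0915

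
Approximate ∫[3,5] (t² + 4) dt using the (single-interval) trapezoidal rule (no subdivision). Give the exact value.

T = (b−a)/2 · [f(3) + f(5)] = 1·[13 + 29] = 42.

42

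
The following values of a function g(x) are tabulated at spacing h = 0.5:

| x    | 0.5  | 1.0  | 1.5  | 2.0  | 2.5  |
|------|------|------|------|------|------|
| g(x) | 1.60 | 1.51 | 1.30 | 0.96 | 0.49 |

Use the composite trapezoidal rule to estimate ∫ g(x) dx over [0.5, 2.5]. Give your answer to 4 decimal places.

h = 0.5, n = 4.
(h/2)·[y₀ + 2y₁ + 2y₂ + 2y₃ + y₄] = 0.25·(9.63) = 2.4075.

2.4075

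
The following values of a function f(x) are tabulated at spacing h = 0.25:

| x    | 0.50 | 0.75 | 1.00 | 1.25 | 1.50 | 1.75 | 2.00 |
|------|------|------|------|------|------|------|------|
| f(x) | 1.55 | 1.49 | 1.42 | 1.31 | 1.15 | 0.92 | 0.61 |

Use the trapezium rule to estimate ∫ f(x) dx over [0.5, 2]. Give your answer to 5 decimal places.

1.84250

h = 0.25, n = 6.
(h/2)·[y₀ + 2y₁ + 2y₂ + 2y₃ + 2y₄ + 2y₅ + y₆] = 0.125·(14.74) = 1.84250.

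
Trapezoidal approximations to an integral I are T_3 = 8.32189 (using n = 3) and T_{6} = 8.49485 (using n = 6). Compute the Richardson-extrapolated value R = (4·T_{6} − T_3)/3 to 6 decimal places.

R = (4·T_{6} − T_3) / 3 = (4·8.49485 − 8.32189)/3 = (25.65751)/3 = 8.552503.

8.552503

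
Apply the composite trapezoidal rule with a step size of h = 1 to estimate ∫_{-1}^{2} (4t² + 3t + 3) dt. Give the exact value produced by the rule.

27.5

h = (2 − (-1))/3 = 1.
Nodes t₀,…,t₃ = -1, 0, 1, 2.
f(t) = 4t² + 3t + 3: f₀=4, f₁=3, f₂=10, f₃=25.
(h/2)·[f₀ + 2f₁ + 2f₂ + f₃] = 0.5·(55) = 27.5.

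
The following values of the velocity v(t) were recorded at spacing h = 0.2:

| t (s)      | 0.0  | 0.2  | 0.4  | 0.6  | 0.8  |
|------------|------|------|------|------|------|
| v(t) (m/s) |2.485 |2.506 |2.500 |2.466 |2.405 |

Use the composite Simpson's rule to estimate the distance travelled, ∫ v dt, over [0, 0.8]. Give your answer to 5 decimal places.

h = 0.2, n = 4.
(h/3)·[y₀ + 4y₁ + 2y₂ + 4y₃ + y₄] = 0.066667·(29.778) = 1.98520.

1.98520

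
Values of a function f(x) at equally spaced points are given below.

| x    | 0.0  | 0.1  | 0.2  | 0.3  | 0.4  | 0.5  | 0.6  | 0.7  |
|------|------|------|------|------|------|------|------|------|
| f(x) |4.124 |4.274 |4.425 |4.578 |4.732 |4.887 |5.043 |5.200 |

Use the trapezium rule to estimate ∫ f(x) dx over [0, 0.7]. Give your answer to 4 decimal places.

3.2601

h = 0.1, n = 7.
(h/2)·[y₀ + 2y₁ + 2y₂ + 2y₃ + 2y₄ + 2y₅ + 2y₆ + y₇] = 0.05·(65.202) = 3.2601.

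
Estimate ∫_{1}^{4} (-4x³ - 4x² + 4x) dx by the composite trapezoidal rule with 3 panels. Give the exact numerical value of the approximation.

h = (4 − 1)/3 = 1.
Nodes x₀,…,x₃ = 1, 2, 3, 4.
f(x) = -4x³ - 4x² + 4x: f₀=-4, f₁=-40, f₂=-132, f₃=-304.
(h/2)·[f₀ + 2f₁ + 2f₂ + f₃] = 0.5·(-652) = -326.

-326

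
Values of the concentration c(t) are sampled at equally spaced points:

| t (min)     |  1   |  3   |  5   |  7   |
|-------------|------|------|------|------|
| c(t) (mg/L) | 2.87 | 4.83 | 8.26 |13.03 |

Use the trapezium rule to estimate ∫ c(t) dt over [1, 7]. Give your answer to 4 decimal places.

h = 2, n = 3.
(h/2)·[y₀ + 2y₁ + 2y₂ + y₃] = 1·(42.08) = 42.0800.

42.0800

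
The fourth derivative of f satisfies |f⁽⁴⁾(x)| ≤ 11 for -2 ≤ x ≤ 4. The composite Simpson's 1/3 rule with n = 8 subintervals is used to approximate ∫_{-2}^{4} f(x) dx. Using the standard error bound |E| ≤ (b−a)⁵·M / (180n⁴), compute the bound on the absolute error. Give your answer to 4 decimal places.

|E| ≤ (6)⁵·11 / (180·8⁴) = 85536/737280 = 0.1160.

0.1160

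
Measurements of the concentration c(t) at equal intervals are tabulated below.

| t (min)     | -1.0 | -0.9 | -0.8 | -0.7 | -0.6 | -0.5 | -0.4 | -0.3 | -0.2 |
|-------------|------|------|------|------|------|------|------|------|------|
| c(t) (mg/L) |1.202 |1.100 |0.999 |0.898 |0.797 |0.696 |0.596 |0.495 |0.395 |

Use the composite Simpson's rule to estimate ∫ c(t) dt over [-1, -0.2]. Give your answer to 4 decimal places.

0.6379

h = 0.1, n = 8.
(h/3)·[y₀ + 4y₁ + 2y₂ + 4y₃ + 2y₄ + 4y₅ + 2y₆ + 4y₇ + y₈] = 0.033333·(19.137) = 0.6379.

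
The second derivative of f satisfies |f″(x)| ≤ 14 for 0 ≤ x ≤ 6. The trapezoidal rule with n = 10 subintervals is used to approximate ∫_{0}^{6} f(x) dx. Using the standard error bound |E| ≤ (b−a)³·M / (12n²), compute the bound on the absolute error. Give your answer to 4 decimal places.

|E| ≤ (6)³·14 / (12·10²) = 3024/1200 = 2.5200.

2.5200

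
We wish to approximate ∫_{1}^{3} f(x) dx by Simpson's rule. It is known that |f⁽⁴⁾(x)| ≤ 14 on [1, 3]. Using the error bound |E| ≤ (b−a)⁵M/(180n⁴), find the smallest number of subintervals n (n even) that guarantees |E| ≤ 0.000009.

24

Need 448/(180n⁴) ≤ 0.000009.
n⁴ ≥ 448/(180·0.000009) = 276543 ⇒ n ≥ 22.9319, so the smallest even n is 24. (n must be even for Simpson's rule.)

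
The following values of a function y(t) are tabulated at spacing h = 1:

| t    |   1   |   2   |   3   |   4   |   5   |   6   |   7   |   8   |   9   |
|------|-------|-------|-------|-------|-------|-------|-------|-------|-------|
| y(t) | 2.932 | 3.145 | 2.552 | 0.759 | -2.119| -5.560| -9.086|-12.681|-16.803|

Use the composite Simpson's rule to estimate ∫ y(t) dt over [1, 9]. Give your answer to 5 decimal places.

-29.50833

h = 1, n = 8.
(h/3)·[y₀ + 4y₁ + 2y₂ + 4y₃ + 2y₄ + 4y₅ + 2y₆ + 4y₇ + y₈] = 0.333333·(-88.525) = -29.50833.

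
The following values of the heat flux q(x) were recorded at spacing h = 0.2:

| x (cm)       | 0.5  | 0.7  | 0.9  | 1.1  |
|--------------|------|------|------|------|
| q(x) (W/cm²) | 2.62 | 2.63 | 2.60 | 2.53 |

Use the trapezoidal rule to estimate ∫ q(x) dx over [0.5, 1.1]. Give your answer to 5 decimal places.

1.56100

h = 0.2, n = 3.
(h/2)·[y₀ + 2y₁ + 2y₂ + y₃] = 0.1·(15.61) = 1.56100.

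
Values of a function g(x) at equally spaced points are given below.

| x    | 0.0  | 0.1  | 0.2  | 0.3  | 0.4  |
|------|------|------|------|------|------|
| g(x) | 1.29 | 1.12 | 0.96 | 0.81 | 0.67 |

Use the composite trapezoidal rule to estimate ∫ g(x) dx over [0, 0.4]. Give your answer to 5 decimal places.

0.38700

h = 0.1, n = 4.
(h/2)·[y₀ + 2y₁ + 2y₂ + 2y₃ + y₄] = 0.05·(7.74) = 0.38700.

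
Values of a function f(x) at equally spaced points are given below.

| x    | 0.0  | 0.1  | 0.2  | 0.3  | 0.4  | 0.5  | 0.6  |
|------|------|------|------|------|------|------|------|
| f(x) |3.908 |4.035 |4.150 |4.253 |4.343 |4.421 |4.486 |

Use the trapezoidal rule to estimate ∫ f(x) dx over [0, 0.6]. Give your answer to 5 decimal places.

h = 0.1, n = 6.
(h/2)·[y₀ + 2y₁ + 2y₂ + 2y₃ + 2y₄ + 2y₅ + y₆] = 0.05·(50.798) = 2.53990.

2.53990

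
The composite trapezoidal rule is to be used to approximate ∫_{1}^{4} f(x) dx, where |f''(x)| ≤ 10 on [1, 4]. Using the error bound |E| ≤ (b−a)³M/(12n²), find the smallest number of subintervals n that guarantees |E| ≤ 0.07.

Need 270/(12n²) ≤ 0.07.
n² ≥ 270/(12·0.07) = 321.429 ⇒ n ≥ 17.9284, so the smallest n is 18.

18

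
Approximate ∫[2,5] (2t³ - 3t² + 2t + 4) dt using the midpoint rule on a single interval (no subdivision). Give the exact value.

180

M = (b−a)·f(3.5) = 3·(60) = 180.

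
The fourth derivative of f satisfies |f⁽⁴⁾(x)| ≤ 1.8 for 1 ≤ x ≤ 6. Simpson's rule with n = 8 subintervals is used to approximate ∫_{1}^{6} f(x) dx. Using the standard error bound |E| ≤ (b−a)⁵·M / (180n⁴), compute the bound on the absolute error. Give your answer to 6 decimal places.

0.007629

|E| ≤ (5)⁵·1.8 / (180·8⁴) = 5625/737280 = 0.007629.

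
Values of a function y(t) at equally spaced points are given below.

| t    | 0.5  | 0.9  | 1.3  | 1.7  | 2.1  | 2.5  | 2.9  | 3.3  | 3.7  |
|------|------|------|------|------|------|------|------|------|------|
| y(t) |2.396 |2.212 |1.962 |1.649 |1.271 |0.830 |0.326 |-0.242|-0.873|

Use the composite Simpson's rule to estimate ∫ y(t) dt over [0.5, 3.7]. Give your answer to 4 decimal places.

h = 0.4, n = 8.
(h/3)·[y₀ + 4y₁ + 2y₂ + 4y₃ + 2y₄ + 4y₅ + 2y₆ + 4y₇ + y₈] = 0.133333·(26.437) = 3.5249.

3.5249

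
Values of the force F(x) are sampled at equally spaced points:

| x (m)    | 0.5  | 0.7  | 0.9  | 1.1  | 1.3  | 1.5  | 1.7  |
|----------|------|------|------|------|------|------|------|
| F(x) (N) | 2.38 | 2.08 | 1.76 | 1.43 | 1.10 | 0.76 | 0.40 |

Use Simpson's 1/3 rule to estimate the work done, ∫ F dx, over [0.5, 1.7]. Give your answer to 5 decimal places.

1.70533

h = 0.2, n = 6.
(h/3)·[y₀ + 4y₁ + 2y₂ + 4y₃ + 2y₄ + 4y₅ + y₆] = 0.066667·(25.58) = 1.70533.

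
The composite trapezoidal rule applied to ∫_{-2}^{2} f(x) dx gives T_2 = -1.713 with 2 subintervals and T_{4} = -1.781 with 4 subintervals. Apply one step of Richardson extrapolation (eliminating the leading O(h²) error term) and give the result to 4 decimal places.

-1.8037

R = (4·T_{4} − T_2) / 3 = (4·(-1.781) − (-1.713))/3 = (-5.411)/3 = -1.8037.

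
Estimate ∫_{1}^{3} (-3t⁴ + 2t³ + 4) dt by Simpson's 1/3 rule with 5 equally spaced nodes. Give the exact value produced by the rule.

-97.25

h = (3 − 1)/4 = 0.5.
Nodes t₀,…,t₄ = 1, 1.5, 2, 2.5, 3.
f(t) = -3t⁴ + 2t³ + 4: f₀=3, f₁=-4.4375, f₂=-28, f₃=-81.9375, f₄=-185.
(h/3)·[f₀ + 4f₁ + 2f₂ + 4f₃ + f₄] = 0.166667·(-583.5) = -97.25.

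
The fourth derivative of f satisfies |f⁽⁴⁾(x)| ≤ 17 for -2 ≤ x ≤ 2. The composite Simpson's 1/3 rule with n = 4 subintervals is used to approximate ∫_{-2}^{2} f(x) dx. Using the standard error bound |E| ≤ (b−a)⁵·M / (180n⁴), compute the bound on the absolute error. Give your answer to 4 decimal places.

|E| ≤ (4)⁵·17 / (180·4⁴) = 17408/46080 = 0.3778.

0.3778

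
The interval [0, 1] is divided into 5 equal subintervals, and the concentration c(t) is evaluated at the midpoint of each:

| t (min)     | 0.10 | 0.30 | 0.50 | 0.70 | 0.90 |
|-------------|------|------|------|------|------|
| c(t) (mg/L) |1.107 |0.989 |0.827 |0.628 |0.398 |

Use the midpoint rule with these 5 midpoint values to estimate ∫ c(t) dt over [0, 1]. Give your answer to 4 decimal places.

0.7898

h = 0.2, n = 5.
h·[y(m₁) + y(m₂) + y(m₃) + y(m₄) + y(m₅)] = 0.2·(3.949) = 0.7898.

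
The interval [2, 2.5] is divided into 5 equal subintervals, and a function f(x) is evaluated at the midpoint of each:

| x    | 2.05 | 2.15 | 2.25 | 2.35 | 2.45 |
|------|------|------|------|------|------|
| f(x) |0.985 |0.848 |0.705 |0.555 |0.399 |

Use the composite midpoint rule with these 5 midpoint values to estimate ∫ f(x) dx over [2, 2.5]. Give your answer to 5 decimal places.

h = 0.1, n = 5.
h·[y(m₁) + y(m₂) + y(m₃) + y(m₄) + y(m₅)] = 0.1·(3.492) = 0.34920.

0.34920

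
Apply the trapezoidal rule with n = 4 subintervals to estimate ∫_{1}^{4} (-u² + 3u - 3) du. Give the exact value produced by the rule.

-7.78125

h = (4 − 1)/4 = 0.75.
Nodes u₀,…,u₄ = 1, 1.75, 2.5, 3.25, 4.
f(u) = -u² + 3u - 3: f₀=-1, f₁=-0.8125, f₂=-1.75, f₃=-3.8125, f₄=-7.
(h/2)·[f₀ + 2f₁ + 2f₂ + 2f₃ + f₄] = 0.375·(-20.75) = -7.78125.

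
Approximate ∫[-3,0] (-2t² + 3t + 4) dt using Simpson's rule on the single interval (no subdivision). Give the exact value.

S = (b−a)/6 · [f(-3) + 4f(-1.5) + f(0)] = 0.5·[(-23) + 4·(-5) + 4] = -19.5.

-19.5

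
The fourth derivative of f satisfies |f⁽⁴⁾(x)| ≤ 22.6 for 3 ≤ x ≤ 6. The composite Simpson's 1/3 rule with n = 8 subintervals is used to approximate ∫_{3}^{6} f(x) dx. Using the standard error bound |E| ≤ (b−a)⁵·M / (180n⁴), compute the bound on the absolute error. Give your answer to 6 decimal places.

|E| ≤ (3)⁵·22.6 / (180·8⁴) = 5491.8/737280 = 0.007449.

0.007449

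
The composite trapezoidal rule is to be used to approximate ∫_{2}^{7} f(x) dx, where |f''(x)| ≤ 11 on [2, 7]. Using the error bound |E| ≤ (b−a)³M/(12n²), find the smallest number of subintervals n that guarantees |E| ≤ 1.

11

Need 1375/(12n²) ≤ 1.
n² ≥ 1375/(12·1) = 114.583 ⇒ n ≥ 10.7044, so the smallest n is 11.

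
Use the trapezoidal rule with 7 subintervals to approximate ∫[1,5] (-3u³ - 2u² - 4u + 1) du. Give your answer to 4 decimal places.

-600.9796

h = (5 − 1)/7 = 0.571429.
Nodes u₀,…,u₇ = 1, 1.571429, 2.142857, 2.714286, 3.285714, 3.857143, 4.428571, 5.
f(u) = -3u³ - 2u² - 4u + 1: f₀=-8, f₁=-21.865889, f₂=-46.274052, f₃=-84.583090, f₄=-140.151603, f₅=-216.338192, f₆=-316.501458, f₇=-444.
(h/2)·[f₀ + 2f₁ + 2f₂ + 2f₃ + 2f₄ + 2f₅ + 2f₆ + f₇] = 0.285714·(-2103.428571) = -600.9796.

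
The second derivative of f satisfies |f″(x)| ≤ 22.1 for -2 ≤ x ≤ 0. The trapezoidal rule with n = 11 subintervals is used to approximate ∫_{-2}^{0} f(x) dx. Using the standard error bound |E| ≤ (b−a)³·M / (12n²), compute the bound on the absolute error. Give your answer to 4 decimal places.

0.1218

|E| ≤ (2)³·22.1 / (12·11²) = 176.8/1452 = 0.1218.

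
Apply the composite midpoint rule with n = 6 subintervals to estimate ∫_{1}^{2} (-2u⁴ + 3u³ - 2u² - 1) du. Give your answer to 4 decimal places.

h = (2 − 1)/6 = 0.166667.
Midpoints m₁,…,m₆ = 1.083333, 1.25, 1.416667, 1.583333, 1.75, 1.916667.
f(m₁)=-2.287712, f(m₂)=-3.1484375, f(m₃)=-4.540027, f(m₄)=-6.675444, f(m₅)=-9.8046875, f(m₆)=-14.214796.
h·[f(m₁) + f(m₂) + f(m₃) + f(m₄) + f(m₅) + f(m₆)] = 0.166667·(-40.671103) = -6.7785.

-6.7785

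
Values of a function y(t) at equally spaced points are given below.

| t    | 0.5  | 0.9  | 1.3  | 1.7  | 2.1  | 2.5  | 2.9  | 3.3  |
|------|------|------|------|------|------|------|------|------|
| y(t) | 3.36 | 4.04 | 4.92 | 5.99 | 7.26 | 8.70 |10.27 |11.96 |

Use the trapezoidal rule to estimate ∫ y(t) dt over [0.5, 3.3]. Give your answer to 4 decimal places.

h = 0.4, n = 7.
(h/2)·[y₀ + 2y₁ + 2y₂ + 2y₃ + 2y₄ + 2y₅ + 2y₆ + y₇] = 0.2·(97.68) = 19.5360.

19.5360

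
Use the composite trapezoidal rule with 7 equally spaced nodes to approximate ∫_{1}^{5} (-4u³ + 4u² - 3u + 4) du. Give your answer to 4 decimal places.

-488.1481

h = (5 − 1)/6 = 0.666667.
Nodes u₀,…,u₆ = 1, 1.666667, 2.333333, 3, 3.666667, 4.333333, 5.
f(u) = -4u³ + 4u² - 3u + 4: f₀=1, f₁=-8.407407, f₂=-32.037037, f₃=-77, f₄=-150.407407, f₅=-259.370370, f₆=-411.
(h/2)·[f₀ + 2f₁ + 2f₂ + 2f₃ + 2f₄ + 2f₅ + f₆] = 0.333333·(-1464.444444) = -488.1481.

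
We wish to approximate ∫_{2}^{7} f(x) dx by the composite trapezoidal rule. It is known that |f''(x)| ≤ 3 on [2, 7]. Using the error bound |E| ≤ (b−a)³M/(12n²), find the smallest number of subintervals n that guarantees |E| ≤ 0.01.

Need 375/(12n²) ≤ 0.01.
n² ≥ 375/(12·0.01) = 3125 ⇒ n ≥ 55.9017, so the smallest n is 56.

56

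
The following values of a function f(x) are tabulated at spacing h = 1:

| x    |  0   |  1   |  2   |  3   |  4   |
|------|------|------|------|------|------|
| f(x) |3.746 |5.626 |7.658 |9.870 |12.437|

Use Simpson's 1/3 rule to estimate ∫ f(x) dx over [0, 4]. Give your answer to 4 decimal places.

31.1610

h = 1, n = 4.
(h/3)·[y₀ + 4y₁ + 2y₂ + 4y₃ + y₄] = 0.333333·(93.483) = 31.1610.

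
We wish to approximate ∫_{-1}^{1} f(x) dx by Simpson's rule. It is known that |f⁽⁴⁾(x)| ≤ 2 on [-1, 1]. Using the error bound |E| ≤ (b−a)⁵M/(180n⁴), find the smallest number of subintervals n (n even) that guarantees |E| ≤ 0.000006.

Need 64/(180n⁴) ≤ 0.000006.
n⁴ ≥ 64/(180·0.000006) = 59259.3 ⇒ n ≥ 15.6023, so the smallest even n is 16. (n must be even for Simpson's rule.)

16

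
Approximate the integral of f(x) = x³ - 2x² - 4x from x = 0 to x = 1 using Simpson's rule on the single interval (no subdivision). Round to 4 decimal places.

S = (b−a)/6 · [f(0) + 4f(0.5) + f(1)] = 0.166667·[0 + 4·(-2.375) + (-5)] = -2.4167.

-2.4167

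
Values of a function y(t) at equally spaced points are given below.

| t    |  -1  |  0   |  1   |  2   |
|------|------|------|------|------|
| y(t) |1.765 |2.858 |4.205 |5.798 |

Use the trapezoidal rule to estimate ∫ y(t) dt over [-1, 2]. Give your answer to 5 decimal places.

h = 1, n = 3.
(h/2)·[y₀ + 2y₁ + 2y₂ + y₃] = 0.5·(21.689) = 10.84450.

10.84450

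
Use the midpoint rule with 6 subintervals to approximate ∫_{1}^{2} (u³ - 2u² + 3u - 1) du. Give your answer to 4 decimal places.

h = (2 − 1)/6 = 0.166667.
Midpoints m₁,…,m₆ = 1.083333, 1.25, 1.416667, 1.583333, 1.75, 1.916667.
f(m₁)=1.174190, f(m₂)=1.578125, f(m₃)=2.079282, f(m₄)=2.705440, f(m₅)=3.484375, f(m₆)=4.443866.
h·[f(m₁) + f(m₂) + f(m₃) + f(m₄) + f(m₅) + f(m₆)] = 0.166667·(15.465278) = 2.5775.

2.5775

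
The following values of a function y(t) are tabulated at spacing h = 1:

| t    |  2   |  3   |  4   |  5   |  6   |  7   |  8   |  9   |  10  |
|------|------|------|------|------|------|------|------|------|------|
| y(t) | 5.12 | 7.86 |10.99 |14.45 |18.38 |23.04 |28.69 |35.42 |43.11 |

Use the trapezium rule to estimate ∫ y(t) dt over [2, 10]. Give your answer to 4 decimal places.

162.9450

h = 1, n = 8.
(h/2)·[y₀ + 2y₁ + 2y₂ + 2y₃ + 2y₄ + 2y₅ + 2y₆ + 2y₇ + y₈] = 0.5·(325.89) = 162.9450.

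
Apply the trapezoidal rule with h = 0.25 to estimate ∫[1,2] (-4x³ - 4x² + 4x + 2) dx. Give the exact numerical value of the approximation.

h = (2 − 1)/4 = 0.25.
Nodes x₀,…,x₄ = 1, 1.25, 1.5, 1.75, 2.
f(x) = -4x³ - 4x² + 4x + 2: f₀=-2, f₁=-7.0625, f₂=-14.5, f₃=-24.6875, f₄=-38.
(h/2)·[f₀ + 2f₁ + 2f₂ + 2f₃ + f₄] = 0.125·(-132.5) = -16.5625.

-16.5625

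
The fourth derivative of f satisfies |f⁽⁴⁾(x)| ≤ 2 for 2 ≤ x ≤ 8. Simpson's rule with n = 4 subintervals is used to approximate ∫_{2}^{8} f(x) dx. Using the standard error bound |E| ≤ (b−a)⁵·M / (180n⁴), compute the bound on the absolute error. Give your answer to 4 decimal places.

0.3375

|E| ≤ (6)⁵·2 / (180·4⁴) = 15552/46080 = 0.3375.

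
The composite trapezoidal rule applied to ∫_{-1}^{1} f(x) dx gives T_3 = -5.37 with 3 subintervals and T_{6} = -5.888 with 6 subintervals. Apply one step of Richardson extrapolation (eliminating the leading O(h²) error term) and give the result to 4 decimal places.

R = (4·T_{6} − T_3) / 3 = (4·(-5.888) − (-5.37))/3 = (-18.182)/3 = -6.0607.

-6.0607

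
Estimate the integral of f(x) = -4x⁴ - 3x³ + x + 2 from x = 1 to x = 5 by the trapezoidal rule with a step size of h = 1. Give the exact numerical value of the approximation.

-3130

h = (5 − 1)/4 = 1.
Nodes x₀,…,x₄ = 1, 2, 3, 4, 5.
f(x) = -4x⁴ - 3x³ + x + 2: f₀=-4, f₁=-84, f₂=-400, f₃=-1210, f₄=-2868.
(h/2)·[f₀ + 2f₁ + 2f₂ + 2f₃ + f₄] = 0.5·(-6260) = -3130.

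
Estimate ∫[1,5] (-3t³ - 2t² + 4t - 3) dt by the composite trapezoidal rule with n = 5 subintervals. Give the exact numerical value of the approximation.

-527.04

h = (5 − 1)/5 = 0.8.
Nodes t₀,…,t₅ = 1, 1.8, 2.6, 3.4, 4.2, 5.
f(t) = -3t³ - 2t² + 4t - 3: f₀=-4, f₁=-19.776, f₂=-58.848, f₃=-130.432, f₄=-243.744, f₅=-408.
(h/2)·[f₀ + 2f₁ + 2f₂ + 2f₃ + 2f₄ + f₅] = 0.4·(-1317.6) = -527.04.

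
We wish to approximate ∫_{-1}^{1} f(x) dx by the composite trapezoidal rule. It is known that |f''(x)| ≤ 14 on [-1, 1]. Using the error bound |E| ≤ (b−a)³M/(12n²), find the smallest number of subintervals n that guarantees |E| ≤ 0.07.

12

Need 112/(12n²) ≤ 0.07.
n² ≥ 112/(12·0.07) = 133.333 ⇒ n ≥ 11.5470, so the smallest n is 12.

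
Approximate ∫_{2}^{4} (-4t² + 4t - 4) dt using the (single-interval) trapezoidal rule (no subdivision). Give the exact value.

-64

T = (b−a)/2 · [f(2) + f(4)] = 1·[(-12) + (-52)] = -64.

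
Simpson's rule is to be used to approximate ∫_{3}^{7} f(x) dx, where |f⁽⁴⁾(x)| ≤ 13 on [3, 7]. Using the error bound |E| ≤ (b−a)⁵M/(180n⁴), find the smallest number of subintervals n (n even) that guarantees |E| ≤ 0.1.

Need 13312/(180n⁴) ≤ 0.1.
n⁴ ≥ 13312/(180·0.1) = 739.556 ⇒ n ≥ 5.2149, so the smallest even n is 6. (n must be even for Simpson's rule.)

6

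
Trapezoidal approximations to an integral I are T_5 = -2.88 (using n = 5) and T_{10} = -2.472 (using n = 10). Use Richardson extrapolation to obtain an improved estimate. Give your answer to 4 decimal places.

R = (4·T_{10} − T_5) / 3 = (4·(-2.472) − (-2.88))/3 = (-7.008)/3 = -2.3360.

-2.3360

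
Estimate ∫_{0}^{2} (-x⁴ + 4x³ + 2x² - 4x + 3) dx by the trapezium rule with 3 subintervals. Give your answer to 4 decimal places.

13.8354

h = (2 − 0)/3 = 0.666667.
Nodes x₀,…,x₃ = 0, 0.666667, 1.333333, 2.
f(x) = -x⁴ + 4x³ + 2x² - 4x + 3: f₀=3, f₁=2.209877, f₂=7.543210, f₃=19.
(h/2)·[f₀ + 2f₁ + 2f₂ + f₃] = 0.333333·(41.506173) = 13.8354.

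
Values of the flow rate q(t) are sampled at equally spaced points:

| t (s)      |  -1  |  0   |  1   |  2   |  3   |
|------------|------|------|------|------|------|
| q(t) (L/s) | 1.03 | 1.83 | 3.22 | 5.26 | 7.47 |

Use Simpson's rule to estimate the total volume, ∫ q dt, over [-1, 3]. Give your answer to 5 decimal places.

h = 1, n = 4.
(h/3)·[y₀ + 4y₁ + 2y₂ + 4y₃ + y₄] = 0.333333·(43.30) = 14.43333.

14.43333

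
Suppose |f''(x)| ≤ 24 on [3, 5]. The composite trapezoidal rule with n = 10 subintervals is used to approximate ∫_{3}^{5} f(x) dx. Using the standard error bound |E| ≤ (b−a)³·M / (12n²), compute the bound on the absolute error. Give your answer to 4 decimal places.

|E| ≤ (2)³·24 / (12·10²) = 192/1200 = 0.1600.

0.1600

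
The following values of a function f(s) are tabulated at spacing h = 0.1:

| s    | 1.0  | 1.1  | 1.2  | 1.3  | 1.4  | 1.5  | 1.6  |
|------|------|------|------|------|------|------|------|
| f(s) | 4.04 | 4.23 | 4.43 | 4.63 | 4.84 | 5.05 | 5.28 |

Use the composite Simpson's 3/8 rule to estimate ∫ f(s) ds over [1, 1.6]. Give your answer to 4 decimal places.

h = 0.1, n = 6.
(3h/8)·[y₀ + 3y₁ + 3y₂ + 2y₃ + 3y₄ + 3y₅ + y₆] = 0.0375·(74.23) = 2.7836.

2.7836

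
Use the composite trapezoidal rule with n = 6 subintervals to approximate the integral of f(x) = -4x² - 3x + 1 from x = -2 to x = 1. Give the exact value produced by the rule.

h = (1 − (-2))/6 = 0.5.
Nodes x₀,…,x₆ = -2, -1.5, -1, -0.5, 0, 0.5, 1.
f(x) = -4x² - 3x + 1: f₀=-9, f₁=-3.5, f₂=0, f₃=1.5, f₄=1, f₅=-1.5, f₆=-6.
(h/2)·[f₀ + 2f₁ + 2f₂ + 2f₃ + 2f₄ + 2f₅ + f₆] = 0.25·(-20) = -5.

-5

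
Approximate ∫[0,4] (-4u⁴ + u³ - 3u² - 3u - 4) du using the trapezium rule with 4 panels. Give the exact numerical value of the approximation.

-942

h = (4 − 0)/4 = 1.
Nodes u₀,…,u₄ = 0, 1, 2, 3, 4.
f(u) = -4u⁴ + u³ - 3u² - 3u - 4: f₀=-4, f₁=-13, f₂=-78, f₃=-337, f₄=-1024.
(h/2)·[f₀ + 2f₁ + 2f₂ + 2f₃ + f₄] = 0.5·(-1884) = -942.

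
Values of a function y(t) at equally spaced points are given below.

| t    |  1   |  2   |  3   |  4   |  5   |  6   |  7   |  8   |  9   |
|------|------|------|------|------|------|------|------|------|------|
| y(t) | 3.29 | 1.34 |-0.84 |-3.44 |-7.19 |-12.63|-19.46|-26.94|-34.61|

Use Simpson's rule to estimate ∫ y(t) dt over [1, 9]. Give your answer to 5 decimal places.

h = 1, n = 8.
(h/3)·[y₀ + 4y₁ + 2y₂ + 4y₃ + 2y₄ + 4y₅ + 2y₆ + 4y₇ + y₈] = 0.333333·(-252.98) = -84.32667.

-84.32667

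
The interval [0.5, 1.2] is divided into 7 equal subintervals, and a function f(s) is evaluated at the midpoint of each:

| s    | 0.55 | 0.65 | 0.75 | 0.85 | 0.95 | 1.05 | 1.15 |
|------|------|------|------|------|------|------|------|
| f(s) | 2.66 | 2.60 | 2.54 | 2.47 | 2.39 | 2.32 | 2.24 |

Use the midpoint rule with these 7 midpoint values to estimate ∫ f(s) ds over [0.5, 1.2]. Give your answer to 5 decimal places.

h = 0.1, n = 7.
h·[y(m₁) + y(m₂) + y(m₃) + y(m₄) + y(m₅) + y(m₆) + y(m₇)] = 0.1·(17.22) = 1.72200.

1.72200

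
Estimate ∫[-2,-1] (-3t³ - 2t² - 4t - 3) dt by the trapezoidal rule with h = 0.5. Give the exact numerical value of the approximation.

h = (-1 − (-2))/2 = 0.5.
Nodes t₀,…,t₂ = -2, -1.5, -1.
f(t) = -3t³ - 2t² - 4t - 3: f₀=21, f₁=8.625, f₂=2.
(h/2)·[f₀ + 2f₁ + f₂] = 0.25·(40.25) = 10.0625.

10.0625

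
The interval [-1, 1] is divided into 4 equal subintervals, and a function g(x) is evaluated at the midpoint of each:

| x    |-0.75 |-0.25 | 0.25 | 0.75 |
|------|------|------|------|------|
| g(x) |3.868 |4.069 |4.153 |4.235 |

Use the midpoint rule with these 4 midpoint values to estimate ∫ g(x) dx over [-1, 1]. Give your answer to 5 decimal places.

8.16250

h = 0.5, n = 4.
h·[y(m₁) + y(m₂) + y(m₃) + y(m₄)] = 0.5·(16.325) = 8.16250.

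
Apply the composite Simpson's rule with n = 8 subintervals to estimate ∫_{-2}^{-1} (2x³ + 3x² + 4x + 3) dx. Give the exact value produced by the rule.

-3.5

h = (-1 − (-2))/8 = 0.125.
Nodes x₀,…,x₈ = -2, -1.875, -1.75, -1.625, -1.5, -1.375, -1.25, -1.125, -1.
f(x) = 2x³ + 3x² + 4x + 3: f₀=-9, f₁=-7.13671875, f₂=-5.53125, f₃=-4.16015625, f₄=-3, f₅=-2.02734375, f₆=-1.21875, f₇=-0.55078125, f₈=0.
(h/3)·[f₀ + 4f₁ + 2f₂ + 4f₃ + 2f₄ + 4f₅ + 2f₆ + 4f₇ + f₈] = 0.041667·(-84) = -3.5.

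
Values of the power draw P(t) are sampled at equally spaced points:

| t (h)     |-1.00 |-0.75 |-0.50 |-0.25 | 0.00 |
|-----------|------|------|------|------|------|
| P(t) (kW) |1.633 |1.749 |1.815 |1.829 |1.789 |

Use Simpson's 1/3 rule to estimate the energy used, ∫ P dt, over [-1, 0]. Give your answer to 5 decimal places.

1.78033

h = 0.25, n = 4.
(h/3)·[y₀ + 4y₁ + 2y₂ + 4y₃ + y₄] = 0.083333·(21.364) = 1.78033.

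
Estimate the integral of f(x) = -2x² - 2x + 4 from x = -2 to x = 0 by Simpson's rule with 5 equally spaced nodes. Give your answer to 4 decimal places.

h = (0 − (-2))/4 = 0.5.
Nodes x₀,…,x₄ = -2, -1.5, -1, -0.5, 0.
f(x) = -2x² - 2x + 4: f₀=0, f₁=2.5, f₂=4, f₃=4.5, f₄=4.
(h/3)·[f₀ + 4f₁ + 2f₂ + 4f₃ + f₄] = 0.166667·(40) = 6.6667.

6.6667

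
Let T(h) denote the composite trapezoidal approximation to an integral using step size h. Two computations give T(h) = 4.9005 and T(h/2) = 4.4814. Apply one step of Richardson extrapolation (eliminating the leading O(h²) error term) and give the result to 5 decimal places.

R = (4·T(h/2) − T(h)) / 3 = (4·4.4814 − 4.9005)/3 = (13.0251)/3 = 4.34170.

4.34170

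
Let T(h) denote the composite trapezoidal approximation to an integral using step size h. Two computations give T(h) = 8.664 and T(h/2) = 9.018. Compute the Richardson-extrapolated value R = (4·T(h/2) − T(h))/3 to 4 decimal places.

R = (4·T(h/2) − T(h)) / 3 = (4·9.018 − 8.664)/3 = (27.408)/3 = 9.1360.

9.1360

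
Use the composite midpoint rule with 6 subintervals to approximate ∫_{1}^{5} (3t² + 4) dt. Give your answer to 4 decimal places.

139.5556

h = (5 − 1)/6 = 0.666667.
Midpoints m₁,…,m₆ = 1.333333, 2, 2.666667, 3.333333, 4, 4.666667.
f(m₁)=9.333333, f(m₂)=16, f(m₃)=25.333333, f(m₄)=37.333333, f(m₅)=52, f(m₆)=69.333333.
h·[f(m₁) + f(m₂) + f(m₃) + f(m₄) + f(m₅) + f(m₆)] = 0.666667·(209.333333) = 139.5556.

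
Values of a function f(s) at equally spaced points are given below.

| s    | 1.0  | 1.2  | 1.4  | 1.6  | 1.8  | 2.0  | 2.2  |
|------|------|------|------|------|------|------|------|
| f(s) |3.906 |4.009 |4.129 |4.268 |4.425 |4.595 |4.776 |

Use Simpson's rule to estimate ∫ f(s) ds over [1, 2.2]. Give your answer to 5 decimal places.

5.15187

h = 0.2, n = 6.
(h/3)·[y₀ + 4y₁ + 2y₂ + 4y₃ + 2y₄ + 4y₅ + y₆] = 0.066667·(77.278) = 5.15187.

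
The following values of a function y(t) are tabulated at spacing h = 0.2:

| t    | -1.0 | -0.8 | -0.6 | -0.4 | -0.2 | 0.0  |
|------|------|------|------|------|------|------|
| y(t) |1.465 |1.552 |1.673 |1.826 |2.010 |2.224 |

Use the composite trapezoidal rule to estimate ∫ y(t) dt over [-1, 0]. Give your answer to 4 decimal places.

h = 0.2, n = 5.
(h/2)·[y₀ + 2y₁ + 2y₂ + 2y₃ + 2y₄ + y₅] = 0.1·(17.811) = 1.7811.

1.7811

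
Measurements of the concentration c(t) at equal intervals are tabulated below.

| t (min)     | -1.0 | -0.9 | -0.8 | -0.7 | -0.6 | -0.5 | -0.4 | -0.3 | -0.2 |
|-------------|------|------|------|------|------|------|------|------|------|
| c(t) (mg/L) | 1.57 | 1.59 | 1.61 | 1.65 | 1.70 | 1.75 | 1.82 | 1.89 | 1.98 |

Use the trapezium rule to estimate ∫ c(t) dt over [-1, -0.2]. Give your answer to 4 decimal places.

1.3785

h = 0.1, n = 8.
(h/2)·[y₀ + 2y₁ + 2y₂ + 2y₃ + 2y₄ + 2y₅ + 2y₆ + 2y₇ + y₈] = 0.05·(27.57) = 1.3785.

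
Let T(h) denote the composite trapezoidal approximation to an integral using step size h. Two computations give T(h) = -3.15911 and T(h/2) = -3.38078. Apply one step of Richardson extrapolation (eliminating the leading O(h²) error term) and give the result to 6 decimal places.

-3.454670

R = (4·T(h/2) − T(h)) / 3 = (4·(-3.38078) − (-3.15911))/3 = (-10.36401)/3 = -3.454670.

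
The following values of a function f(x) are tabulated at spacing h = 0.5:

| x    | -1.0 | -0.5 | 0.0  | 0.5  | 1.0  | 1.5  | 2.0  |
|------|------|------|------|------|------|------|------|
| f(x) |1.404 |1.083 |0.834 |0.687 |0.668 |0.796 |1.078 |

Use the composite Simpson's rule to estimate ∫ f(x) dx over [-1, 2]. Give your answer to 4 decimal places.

2.6250

h = 0.5, n = 6.
(h/3)·[y₀ + 4y₁ + 2y₂ + 4y₃ + 2y₄ + 4y₅ + y₆] = 0.166667·(15.750) = 2.6250.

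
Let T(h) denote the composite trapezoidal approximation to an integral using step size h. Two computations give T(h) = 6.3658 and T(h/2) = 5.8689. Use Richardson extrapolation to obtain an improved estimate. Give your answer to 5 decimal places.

R = (4·T(h/2) − T(h)) / 3 = (4·5.8689 − 6.3658)/3 = (17.1098)/3 = 5.70327.

5.70327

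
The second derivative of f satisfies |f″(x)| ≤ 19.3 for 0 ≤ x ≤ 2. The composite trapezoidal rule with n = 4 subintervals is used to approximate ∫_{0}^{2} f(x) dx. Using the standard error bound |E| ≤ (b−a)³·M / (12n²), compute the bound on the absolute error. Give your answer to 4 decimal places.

|E| ≤ (2)³·19.3 / (12·4²) = 154.4/192 = 0.8042.

0.8042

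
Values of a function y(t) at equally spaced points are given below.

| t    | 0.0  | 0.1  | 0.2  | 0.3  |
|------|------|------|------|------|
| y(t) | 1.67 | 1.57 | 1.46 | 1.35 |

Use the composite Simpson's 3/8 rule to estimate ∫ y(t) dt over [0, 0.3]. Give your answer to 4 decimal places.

h = 0.1, n = 3.
(3h/8)·[y₀ + 3y₁ + 3y₂ + y₃] = 0.0375·(12.11) = 0.4541.

0.4541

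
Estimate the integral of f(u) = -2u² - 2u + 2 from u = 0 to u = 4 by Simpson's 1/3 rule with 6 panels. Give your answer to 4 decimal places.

h = (4 − 0)/6 = 0.666667.
Nodes u₀,…,u₆ = 0, 0.666667, 1.333333, 2, 2.666667, 3.333333, 4.
f(u) = -2u² - 2u + 2: f₀=2, f₁=-0.222222, f₂=-4.222222, f₃=-10, f₄=-17.555556, f₅=-26.888889, f₆=-38.
(h/3)·[f₀ + 4f₁ + 2f₂ + 4f₃ + 2f₄ + 4f₅ + f₆] = 0.222222·(-228) = -50.6667.

-50.6667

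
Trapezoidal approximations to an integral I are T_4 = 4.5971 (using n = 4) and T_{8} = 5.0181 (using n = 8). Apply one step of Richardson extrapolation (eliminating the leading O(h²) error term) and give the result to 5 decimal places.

R = (4·T_{8} − T_4) / 3 = (4·5.0181 − 4.5971)/3 = (15.4753)/3 = 5.15843.

5.15843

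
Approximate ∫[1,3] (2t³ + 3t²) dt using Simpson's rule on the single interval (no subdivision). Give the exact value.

66

S = (b−a)/6 · [f(1) + 4f(2) + f(3)] = 0.333333·[5 + 4·28 + 81] = 66.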